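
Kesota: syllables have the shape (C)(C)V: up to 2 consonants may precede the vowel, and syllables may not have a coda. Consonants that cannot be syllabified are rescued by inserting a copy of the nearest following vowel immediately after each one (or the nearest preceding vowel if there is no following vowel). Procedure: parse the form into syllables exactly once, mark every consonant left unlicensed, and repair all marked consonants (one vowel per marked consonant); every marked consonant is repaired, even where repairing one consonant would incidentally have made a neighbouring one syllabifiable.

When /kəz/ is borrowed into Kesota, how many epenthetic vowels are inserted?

The unsyllabifiable consonants are /z/; each receives one epenthetic vowel.

1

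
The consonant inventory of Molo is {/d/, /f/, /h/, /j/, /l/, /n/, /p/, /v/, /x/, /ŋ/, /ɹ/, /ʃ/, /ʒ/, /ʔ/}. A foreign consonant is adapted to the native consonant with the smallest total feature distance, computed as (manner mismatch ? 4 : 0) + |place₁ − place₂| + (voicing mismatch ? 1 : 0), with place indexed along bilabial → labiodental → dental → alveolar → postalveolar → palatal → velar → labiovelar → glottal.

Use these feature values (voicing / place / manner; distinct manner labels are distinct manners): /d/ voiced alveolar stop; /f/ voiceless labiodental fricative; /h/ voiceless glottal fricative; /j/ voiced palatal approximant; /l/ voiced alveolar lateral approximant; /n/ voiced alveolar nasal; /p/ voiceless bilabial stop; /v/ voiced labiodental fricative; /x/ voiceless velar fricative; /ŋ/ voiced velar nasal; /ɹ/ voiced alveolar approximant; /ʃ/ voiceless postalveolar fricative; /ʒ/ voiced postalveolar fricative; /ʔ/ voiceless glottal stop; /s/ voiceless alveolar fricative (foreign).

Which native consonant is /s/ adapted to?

ʃ

/ʃ/ is closest: same manner (fricative), place distance 1 (alveolar→postalveolar), same voicing; total 1. Next closest is /f/ at distance 2.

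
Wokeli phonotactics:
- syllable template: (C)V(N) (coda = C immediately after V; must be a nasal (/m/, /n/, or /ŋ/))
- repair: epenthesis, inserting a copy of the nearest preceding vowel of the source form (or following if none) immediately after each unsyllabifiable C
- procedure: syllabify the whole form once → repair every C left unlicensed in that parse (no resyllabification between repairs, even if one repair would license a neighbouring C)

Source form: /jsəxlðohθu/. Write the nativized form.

Syllabifying with onset maximization leaves /j/, /x/, /l/, /h/ stranded (only a nasal (/m/, /n/, or /ŋ/) is licensed in coda position; onsets are limited to one consonant).
Epenthesis after each stranded consonant: /j/ → /jə/, /x/ → /xə/, /l/ → /lə/, /h/ → /ho/.

jəsəxələðohoθu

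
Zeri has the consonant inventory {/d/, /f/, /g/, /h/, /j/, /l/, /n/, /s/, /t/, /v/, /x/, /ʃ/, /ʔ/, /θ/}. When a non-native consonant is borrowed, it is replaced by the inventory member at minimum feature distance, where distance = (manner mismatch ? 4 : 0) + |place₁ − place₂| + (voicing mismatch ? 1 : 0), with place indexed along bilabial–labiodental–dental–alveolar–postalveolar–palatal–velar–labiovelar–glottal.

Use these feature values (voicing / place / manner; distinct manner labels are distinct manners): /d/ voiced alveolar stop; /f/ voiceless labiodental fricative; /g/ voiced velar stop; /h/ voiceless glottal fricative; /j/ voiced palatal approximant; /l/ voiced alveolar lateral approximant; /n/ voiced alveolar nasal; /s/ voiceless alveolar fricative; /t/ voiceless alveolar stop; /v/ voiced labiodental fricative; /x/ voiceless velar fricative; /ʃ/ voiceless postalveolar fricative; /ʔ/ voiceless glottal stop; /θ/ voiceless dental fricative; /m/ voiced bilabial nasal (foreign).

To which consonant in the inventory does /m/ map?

/n/ is closest: same manner (nasal), place distance 3 (bilabial→alveolar), same voicing; total 3. Next closest is /v/ at distance 5.

n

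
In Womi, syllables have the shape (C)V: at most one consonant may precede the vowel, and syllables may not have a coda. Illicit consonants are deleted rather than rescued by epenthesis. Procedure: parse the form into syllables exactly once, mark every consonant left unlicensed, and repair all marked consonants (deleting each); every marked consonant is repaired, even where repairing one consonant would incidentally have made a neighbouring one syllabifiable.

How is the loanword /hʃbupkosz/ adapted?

buko

The consonants /h/, /ʃ/, /p/, /s/, /z/ cannot be parsed into a legal (C)V syllable (no codas are permitted; onsets are limited to one consonant).
Deleting the stranded consonants removes /h/, /ʃ/, /p/, /s/, /z/.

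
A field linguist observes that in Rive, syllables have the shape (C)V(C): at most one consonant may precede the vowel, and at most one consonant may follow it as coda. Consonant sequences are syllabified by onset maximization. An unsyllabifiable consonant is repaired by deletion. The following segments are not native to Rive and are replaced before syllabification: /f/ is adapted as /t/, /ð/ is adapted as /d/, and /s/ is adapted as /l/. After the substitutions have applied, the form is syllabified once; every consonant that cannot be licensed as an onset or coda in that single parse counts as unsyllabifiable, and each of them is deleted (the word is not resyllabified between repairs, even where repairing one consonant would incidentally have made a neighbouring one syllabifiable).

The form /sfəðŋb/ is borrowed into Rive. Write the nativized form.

Substitution: /s/ → /l/, /f/ → /t/, /ð/ → /d/, giving /ltədŋb/.
Syllabifying with onset maximization leaves /l/, /ŋ/, /b/ stranded (at most one coda consonant is licensed; onsets are limited to one consonant).
Deleting the stranded consonants removes /l/, /ŋ/, /b/.

təd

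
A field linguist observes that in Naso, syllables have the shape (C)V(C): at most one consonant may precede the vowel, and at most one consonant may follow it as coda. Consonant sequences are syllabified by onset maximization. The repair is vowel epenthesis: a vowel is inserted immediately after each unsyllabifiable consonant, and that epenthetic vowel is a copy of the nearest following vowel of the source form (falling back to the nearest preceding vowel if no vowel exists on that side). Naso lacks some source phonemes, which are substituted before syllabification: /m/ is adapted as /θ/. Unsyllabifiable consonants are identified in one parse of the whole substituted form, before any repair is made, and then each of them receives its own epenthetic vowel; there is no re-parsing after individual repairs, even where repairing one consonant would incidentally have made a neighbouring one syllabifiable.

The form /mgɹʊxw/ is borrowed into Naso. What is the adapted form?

θʊgʊɹʊxwʊ

Substitution: /m/ → /θ/, giving /θgɹʊxw/.
Syllabifying with onset maximization leaves /θ/, /g/, /w/ stranded (at most one coda consonant is licensed; onsets are limited to one consonant).
Epenthesis after each stranded consonant: /θ/ → /θʊ/, /g/ → /gʊ/, /w/ → /wʊ/.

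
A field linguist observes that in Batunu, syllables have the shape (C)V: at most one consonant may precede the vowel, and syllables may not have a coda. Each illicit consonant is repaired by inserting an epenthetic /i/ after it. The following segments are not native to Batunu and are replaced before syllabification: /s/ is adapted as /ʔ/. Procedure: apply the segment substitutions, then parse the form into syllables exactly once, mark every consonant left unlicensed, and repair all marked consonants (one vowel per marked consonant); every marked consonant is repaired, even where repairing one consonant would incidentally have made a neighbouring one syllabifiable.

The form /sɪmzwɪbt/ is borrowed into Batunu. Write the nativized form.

Substitution: /s/ → /ʔ/, giving /ʔɪmzwɪbt/.
The consonants /m/, /z/, /b/, /t/ cannot be parsed into a legal (C)V syllable (no codas are permitted; onsets are limited to one consonant).
Inserting the epenthetic vowel yields /m/ → /mi/, /z/ → /zi/, /b/ → /bi/, /t/ → /ti/.

ʔɪmiziwɪbiti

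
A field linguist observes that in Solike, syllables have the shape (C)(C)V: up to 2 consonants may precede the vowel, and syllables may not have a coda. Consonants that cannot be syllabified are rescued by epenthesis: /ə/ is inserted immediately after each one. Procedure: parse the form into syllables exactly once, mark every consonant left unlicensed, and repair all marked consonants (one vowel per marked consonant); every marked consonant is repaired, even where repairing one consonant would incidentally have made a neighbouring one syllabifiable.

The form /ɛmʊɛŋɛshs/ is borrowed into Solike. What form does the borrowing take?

Under (C)(C)V, the unsyllabifiable consonants are /s/, /h/, /s/ (no codas are permitted; onsets may contain at most 2 consonants).
Epenthesis after each stranded consonant: /s/ → /sə/, /h/ → /hə/, /s/ → /sə/.

ɛmʊɛŋɛsəhəsə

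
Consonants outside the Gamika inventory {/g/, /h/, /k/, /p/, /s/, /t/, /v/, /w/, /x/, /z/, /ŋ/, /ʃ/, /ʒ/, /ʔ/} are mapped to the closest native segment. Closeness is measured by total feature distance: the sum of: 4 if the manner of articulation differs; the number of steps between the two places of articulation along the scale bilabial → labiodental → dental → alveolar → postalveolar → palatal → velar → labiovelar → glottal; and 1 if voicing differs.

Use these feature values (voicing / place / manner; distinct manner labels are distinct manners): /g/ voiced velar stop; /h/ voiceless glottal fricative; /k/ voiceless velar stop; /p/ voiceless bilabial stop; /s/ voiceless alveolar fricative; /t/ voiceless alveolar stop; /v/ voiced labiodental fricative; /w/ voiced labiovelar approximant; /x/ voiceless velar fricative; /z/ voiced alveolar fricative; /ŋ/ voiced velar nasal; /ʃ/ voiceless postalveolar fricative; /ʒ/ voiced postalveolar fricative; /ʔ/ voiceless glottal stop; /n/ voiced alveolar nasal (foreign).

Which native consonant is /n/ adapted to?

/ŋ/ is closest: same manner (nasal), place distance 3 (alveolar→velar), same voicing; total 3. Next closest is /z/ at distance 4.

ŋ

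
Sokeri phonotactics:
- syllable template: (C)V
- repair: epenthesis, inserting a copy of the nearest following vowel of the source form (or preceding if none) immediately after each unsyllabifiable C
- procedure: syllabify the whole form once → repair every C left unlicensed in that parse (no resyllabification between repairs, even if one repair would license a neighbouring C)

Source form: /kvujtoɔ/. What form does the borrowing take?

kuvujotoɔ

Syllabifying with onset maximization leaves /k/, /j/ stranded (no codas are permitted; onsets are limited to one consonant).
Epenthesis after each stranded consonant: /k/ → /ku/, /j/ → /jo/.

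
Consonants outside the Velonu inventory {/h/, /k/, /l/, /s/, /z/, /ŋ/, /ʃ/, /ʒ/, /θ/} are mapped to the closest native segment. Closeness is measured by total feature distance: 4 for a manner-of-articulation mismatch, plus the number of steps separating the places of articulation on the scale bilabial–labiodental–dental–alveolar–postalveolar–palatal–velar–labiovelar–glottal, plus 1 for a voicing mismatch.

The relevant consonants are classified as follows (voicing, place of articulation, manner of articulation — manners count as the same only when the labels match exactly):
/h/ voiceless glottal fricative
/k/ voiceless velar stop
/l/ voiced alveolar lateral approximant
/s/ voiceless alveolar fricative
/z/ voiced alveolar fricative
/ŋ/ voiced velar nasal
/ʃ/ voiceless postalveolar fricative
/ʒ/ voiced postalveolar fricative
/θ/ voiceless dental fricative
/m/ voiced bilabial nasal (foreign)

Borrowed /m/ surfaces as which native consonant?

/ŋ/ is closest: same manner (nasal), place distance 6 (bilabial→velar), same voicing; total 6. Next closest is /l/ at distance 7.

ŋ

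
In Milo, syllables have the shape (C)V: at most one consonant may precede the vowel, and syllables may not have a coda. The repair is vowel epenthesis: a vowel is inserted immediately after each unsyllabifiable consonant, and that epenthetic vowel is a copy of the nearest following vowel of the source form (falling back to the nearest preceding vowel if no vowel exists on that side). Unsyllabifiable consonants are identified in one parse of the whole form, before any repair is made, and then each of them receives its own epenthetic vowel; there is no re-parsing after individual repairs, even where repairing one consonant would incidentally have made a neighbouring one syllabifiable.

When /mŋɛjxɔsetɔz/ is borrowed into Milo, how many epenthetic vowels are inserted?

3

The unsyllabifiable consonants are /m/, /j/, /z/; each receives one epenthetic vowel.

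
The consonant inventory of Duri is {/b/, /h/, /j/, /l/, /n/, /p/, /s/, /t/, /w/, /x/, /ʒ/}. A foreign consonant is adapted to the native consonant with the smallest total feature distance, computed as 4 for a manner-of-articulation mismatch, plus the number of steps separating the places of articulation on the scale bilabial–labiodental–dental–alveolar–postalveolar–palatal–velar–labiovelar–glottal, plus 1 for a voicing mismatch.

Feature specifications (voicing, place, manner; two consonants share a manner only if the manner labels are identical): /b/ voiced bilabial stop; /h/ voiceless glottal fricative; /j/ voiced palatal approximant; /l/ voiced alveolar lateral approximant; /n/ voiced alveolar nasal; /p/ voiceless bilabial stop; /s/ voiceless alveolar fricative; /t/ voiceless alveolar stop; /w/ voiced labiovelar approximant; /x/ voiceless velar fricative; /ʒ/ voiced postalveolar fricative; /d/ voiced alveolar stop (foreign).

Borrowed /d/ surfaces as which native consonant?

t

/t/ is closest: same manner (stop), place distance 0 (alveolar→alveolar), voicing differs (+1); total 1. Next closest is /b/ at distance 3.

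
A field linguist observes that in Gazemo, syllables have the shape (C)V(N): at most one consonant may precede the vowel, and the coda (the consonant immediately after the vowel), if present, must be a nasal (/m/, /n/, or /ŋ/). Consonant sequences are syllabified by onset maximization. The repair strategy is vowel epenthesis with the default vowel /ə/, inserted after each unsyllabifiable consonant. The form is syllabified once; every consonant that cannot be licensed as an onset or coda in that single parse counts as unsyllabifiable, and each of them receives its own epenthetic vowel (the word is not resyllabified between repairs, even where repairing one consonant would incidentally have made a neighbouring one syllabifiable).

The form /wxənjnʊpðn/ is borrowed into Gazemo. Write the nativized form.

wəxənjənʊpəðənə

Under (C)V(N), the unsyllabifiable consonants are /w/, /j/, /p/, /ð/, /n/ (only a nasal (/m/, /n/, or /ŋ/) is licensed in coda position; onsets are limited to one consonant).
Epenthesis after each stranded consonant: /w/ → /wə/, /j/ → /jə/, /p/ → /pə/, /ð/ → /ðə/, /n/ → /nə/.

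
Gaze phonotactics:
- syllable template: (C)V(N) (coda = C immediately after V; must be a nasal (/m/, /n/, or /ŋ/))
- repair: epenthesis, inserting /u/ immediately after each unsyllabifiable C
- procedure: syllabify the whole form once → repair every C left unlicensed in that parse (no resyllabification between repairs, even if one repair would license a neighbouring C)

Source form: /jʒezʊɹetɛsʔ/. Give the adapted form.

juʒezʊɹetɛsuʔu

Syllabifying with onset maximization leaves /j/, /s/, /ʔ/ stranded (only a nasal (/m/, /n/, or /ŋ/) is licensed in coda position; onsets are limited to one consonant).
Inserting the epenthetic vowel yields /j/ → /ju/, /s/ → /su/, /ʔ/ → /ʔu/.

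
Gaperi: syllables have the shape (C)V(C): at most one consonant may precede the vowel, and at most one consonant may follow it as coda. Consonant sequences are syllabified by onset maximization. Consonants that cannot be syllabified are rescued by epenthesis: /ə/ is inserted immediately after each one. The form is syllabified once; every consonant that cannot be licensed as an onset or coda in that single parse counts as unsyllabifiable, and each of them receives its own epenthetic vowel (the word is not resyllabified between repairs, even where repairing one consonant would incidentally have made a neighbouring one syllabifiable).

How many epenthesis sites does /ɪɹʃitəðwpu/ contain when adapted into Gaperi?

1

The unsyllabifiable consonants are /w/; each receives one epenthetic vowel.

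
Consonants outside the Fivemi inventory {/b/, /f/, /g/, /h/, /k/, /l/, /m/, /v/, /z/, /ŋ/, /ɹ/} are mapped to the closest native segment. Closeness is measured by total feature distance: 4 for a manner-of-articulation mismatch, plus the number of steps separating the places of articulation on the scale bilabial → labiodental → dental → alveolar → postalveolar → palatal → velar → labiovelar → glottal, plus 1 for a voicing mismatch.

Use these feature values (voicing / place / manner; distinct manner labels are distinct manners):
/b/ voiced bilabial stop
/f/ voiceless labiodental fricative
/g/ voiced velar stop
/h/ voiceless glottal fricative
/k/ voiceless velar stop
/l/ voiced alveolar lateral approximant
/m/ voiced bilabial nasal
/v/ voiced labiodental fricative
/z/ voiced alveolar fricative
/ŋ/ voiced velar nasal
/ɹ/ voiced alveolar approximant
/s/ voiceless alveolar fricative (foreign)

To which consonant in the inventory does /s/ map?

z

/z/ is closest: same manner (fricative), place distance 0 (alveolar→alveolar), voicing differs (+1); total 1. Next closest is /f/ at distance 2.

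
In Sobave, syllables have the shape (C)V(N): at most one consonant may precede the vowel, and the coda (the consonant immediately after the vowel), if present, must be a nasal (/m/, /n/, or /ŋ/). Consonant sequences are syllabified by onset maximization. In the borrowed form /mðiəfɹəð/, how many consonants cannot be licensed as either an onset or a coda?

3

Syllabifying with onset maximization leaves /m/, /f/, /ð/ stranded (only a nasal (/m/, /n/, or /ŋ/) is licensed in coda position; onsets are limited to one consonant).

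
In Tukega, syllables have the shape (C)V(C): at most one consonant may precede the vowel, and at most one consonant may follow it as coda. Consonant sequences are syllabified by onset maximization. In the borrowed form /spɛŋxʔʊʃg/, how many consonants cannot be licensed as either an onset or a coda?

The consonants /s/, /x/, /g/ cannot be parsed into a legal (C)V(C) syllable (at most one coda consonant is licensed; onsets are limited to one consonant).

3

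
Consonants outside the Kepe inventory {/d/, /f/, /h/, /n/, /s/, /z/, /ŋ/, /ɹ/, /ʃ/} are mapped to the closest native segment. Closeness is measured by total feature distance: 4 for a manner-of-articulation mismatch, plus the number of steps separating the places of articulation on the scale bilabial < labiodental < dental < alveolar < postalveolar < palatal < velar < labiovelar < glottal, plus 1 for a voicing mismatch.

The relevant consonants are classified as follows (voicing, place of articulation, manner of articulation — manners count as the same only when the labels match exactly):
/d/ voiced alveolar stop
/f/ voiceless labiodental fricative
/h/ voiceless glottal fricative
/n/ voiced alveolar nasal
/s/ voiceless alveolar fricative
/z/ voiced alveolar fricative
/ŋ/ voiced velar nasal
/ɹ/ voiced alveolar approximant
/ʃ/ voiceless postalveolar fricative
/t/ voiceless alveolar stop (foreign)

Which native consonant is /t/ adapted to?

/d/ is closest: same manner (stop), place distance 0 (alveolar→alveolar), voicing differs (+1); total 1. Next closest is /s/ at distance 4.

d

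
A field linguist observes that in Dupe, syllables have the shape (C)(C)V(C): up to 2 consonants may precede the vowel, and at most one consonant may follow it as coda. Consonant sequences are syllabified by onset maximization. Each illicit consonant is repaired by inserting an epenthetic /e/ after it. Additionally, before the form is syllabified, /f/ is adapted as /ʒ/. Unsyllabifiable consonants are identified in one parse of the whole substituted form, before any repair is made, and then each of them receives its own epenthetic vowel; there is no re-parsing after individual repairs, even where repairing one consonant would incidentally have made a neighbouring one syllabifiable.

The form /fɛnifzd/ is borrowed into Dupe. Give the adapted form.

ʒɛniʒzede

Substitution: /f/ → /ʒ/, giving /ʒɛniʒzd/.
Syllabifying with onset maximization leaves /z/, /d/ stranded (at most one coda consonant is licensed; onsets may contain at most 2 consonants).
Each unlicensed consonant becomes the onset of a new syllable: /z/ → /ze/, /d/ → /de/.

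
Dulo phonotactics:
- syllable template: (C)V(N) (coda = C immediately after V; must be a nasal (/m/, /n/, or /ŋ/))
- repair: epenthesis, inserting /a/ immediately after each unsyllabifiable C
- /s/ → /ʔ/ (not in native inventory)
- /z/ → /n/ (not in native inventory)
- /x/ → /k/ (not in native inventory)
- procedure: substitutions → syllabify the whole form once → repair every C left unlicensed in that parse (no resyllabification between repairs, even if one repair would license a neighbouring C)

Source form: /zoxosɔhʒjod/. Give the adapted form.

nokoʔɔhaʒajoda

Substitution: /z/ → /n/, /x/ → /k/, /s/ → /ʔ/, giving /nokoʔɔhʒjod/.
Syllabifying with onset maximization leaves /h/, /ʒ/, /d/ stranded (only a nasal (/m/, /n/, or /ŋ/) is licensed in coda position; onsets are limited to one consonant).
Inserting the epenthetic vowel yields /h/ → /ha/, /ʒ/ → /ʒa/, /d/ → /da/.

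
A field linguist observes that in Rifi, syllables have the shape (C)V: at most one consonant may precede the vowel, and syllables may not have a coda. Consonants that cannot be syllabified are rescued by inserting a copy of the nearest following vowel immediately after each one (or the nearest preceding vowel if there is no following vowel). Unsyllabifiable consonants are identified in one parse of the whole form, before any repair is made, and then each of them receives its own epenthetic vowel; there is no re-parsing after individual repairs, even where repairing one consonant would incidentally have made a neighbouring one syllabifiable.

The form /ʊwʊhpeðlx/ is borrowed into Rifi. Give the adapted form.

ʊwʊhepeðelexe

Syllabifying with onset maximization leaves /h/, /ð/, /l/, /x/ stranded (no codas are permitted; onsets are limited to one consonant).
Each unlicensed consonant becomes the onset of a new syllable: /h/ → /he/, /ð/ → /ðe/, /l/ → /le/, /x/ → /xe/.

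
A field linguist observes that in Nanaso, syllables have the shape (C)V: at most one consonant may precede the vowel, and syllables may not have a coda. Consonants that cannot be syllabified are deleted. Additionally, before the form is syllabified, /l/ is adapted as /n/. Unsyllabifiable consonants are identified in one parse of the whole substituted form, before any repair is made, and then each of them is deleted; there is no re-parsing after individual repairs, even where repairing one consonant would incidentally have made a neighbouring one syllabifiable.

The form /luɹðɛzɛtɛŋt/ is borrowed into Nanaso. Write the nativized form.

Substitution: /l/ → /n/, giving /nuɹðɛzɛtɛŋt/.
Under (C)V, the unsyllabifiable consonants are /ɹ/, /ŋ/, /t/ (no codas are permitted; onsets are limited to one consonant).
Deletion applies to /ɹ/, /ŋ/, /t/.

nuðɛzɛtɛ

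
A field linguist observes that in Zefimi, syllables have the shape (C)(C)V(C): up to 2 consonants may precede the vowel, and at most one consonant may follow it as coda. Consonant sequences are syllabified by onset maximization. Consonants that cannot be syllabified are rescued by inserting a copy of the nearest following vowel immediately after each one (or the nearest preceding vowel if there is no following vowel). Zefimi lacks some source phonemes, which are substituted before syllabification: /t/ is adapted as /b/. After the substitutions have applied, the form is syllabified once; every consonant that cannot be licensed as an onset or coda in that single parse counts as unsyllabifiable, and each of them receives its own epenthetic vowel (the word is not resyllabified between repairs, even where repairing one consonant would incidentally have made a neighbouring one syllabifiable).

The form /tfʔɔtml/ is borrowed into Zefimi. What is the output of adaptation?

Substitution: /t/ → /b/, giving /bfʔɔbml/.
Syllabifying with onset maximization leaves /b/, /m/, /l/ stranded (at most one coda consonant is licensed; onsets may contain at most 2 consonants).
Epenthesis after each stranded consonant: /b/ → /bɔ/, /m/ → /mɔ/, /l/ → /lɔ/.

bɔfʔɔbmɔlɔ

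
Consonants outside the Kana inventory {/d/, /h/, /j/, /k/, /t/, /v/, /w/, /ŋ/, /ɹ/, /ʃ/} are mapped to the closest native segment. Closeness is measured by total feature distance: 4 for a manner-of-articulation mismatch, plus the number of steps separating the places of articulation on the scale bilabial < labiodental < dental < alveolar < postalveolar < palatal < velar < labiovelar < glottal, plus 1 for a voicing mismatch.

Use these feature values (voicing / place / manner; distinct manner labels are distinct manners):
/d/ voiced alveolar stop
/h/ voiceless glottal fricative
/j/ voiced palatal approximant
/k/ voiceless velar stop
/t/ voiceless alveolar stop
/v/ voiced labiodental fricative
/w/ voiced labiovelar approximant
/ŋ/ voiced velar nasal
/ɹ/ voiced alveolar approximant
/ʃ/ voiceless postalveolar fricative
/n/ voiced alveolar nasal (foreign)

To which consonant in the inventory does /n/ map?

ŋ

/ŋ/ is closest: same manner (nasal), place distance 3 (alveolar→velar), same voicing; total 3. Next closest is /d/ at distance 4.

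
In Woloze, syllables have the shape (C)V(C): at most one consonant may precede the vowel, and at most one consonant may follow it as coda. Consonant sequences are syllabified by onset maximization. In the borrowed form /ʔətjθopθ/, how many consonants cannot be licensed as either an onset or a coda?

2

Syllabifying with onset maximization leaves /j/, /θ/ stranded (at most one coda consonant is licensed; onsets are limited to one consonant).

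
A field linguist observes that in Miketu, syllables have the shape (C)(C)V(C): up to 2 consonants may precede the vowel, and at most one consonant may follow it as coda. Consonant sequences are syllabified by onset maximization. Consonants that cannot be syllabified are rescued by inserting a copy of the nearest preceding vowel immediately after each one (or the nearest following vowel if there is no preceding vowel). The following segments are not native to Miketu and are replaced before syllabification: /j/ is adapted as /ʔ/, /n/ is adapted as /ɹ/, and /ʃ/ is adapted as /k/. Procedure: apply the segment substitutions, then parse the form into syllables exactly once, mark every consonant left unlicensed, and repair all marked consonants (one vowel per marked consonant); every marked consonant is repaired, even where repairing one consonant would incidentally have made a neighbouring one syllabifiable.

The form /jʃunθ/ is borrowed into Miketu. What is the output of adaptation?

ʔkuɹθu

Substitution: /j/ → /ʔ/, /ʃ/ → /k/, /n/ → /ɹ/, giving /ʔkuɹθ/.
Under (C)(C)V(C), the unsyllabifiable consonants are /θ/ (at most one coda consonant is licensed; onsets may contain at most 2 consonants).
Epenthesis after each stranded consonant: /θ/ → /θu/.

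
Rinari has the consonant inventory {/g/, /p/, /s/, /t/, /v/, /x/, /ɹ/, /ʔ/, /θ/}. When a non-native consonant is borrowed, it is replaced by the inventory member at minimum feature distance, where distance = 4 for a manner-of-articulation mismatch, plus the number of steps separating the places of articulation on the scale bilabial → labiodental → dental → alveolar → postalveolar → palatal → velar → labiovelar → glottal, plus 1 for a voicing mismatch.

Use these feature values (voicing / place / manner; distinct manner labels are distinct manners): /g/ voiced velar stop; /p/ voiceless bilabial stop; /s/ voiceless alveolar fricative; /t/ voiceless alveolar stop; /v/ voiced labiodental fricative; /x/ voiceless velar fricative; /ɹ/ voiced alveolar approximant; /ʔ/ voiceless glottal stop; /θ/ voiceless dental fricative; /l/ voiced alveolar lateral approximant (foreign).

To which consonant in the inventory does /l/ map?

/ɹ/ is closest: manner differs (lateral approximant→approximant, +4), place distance 0 (alveolar→alveolar), same voicing; total 4. Next closest is /s/ at distance 5.

ɹ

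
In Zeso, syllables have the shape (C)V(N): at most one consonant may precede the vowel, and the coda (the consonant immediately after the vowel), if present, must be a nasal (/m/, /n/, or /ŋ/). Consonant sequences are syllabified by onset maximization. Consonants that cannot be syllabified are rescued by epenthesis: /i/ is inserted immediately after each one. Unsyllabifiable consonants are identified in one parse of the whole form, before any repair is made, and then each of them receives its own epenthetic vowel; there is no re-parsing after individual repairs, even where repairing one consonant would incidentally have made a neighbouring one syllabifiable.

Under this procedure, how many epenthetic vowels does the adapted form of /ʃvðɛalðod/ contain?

4

The unsyllabifiable consonants are /ʃ/, /v/, /l/, /d/; each receives one epenthetic vowel.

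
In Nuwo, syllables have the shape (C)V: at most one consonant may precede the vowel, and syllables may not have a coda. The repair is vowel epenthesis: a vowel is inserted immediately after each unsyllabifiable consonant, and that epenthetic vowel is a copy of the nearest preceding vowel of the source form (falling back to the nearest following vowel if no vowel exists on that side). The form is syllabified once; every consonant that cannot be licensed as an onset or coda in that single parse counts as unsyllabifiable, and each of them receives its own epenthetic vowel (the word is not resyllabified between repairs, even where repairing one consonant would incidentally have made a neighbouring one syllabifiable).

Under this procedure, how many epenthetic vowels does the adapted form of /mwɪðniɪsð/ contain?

The unsyllabifiable consonants are /m/, /ð/, /s/, /ð/; each receives one epenthetic vowel.

4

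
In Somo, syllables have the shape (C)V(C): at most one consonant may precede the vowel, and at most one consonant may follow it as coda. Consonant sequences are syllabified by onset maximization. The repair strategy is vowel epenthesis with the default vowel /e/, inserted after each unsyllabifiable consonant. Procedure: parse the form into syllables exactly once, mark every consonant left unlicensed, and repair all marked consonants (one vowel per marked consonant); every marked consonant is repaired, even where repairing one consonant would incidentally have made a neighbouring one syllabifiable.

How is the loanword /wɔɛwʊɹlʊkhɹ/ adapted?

Syllabifying with onset maximization leaves /h/, /ɹ/ stranded (at most one coda consonant is licensed; onsets are limited to one consonant).
Inserting the epenthetic vowel yields /h/ → /he/, /ɹ/ → /ɹe/.

wɔɛwʊɹlʊkheɹe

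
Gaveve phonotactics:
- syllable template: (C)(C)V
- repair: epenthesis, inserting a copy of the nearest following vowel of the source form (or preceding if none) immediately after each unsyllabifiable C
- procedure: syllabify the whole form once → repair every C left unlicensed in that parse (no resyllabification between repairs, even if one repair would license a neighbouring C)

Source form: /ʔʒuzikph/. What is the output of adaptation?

The consonants /k/, /p/, /h/ cannot be parsed into a legal (C)(C)V syllable (no codas are permitted; onsets may contain at most 2 consonants).
Inserting the epenthetic vowel yields /k/ → /ki/, /p/ → /pi/, /h/ → /hi/.

ʔʒuzikipihi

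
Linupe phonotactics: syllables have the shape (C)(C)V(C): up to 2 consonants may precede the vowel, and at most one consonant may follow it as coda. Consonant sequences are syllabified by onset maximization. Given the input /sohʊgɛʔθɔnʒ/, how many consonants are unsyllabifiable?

1

The consonants /ʒ/ cannot be parsed into a legal (C)(C)V(C) syllable (at most one coda consonant is licensed; onsets may contain at most 2 consonants).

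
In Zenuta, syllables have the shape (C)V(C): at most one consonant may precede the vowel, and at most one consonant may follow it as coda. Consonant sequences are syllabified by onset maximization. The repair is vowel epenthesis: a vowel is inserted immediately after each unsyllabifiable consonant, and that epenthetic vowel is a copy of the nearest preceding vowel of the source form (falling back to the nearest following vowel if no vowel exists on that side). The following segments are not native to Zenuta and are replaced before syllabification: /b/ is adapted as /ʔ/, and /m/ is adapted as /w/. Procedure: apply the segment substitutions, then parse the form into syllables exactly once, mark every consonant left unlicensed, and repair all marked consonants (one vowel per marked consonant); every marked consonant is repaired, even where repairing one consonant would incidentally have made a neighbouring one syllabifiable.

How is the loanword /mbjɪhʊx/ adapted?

Substitution: /m/ → /w/, /b/ → /ʔ/, giving /wʔjɪhʊx/.
Syllabifying with onset maximization leaves /w/, /ʔ/ stranded (at most one coda consonant is licensed; onsets are limited to one consonant).
Each unlicensed consonant becomes the onset of a new syllable: /w/ → /wɪ/, /ʔ/ → /ʔɪ/.

wɪʔɪjɪhʊx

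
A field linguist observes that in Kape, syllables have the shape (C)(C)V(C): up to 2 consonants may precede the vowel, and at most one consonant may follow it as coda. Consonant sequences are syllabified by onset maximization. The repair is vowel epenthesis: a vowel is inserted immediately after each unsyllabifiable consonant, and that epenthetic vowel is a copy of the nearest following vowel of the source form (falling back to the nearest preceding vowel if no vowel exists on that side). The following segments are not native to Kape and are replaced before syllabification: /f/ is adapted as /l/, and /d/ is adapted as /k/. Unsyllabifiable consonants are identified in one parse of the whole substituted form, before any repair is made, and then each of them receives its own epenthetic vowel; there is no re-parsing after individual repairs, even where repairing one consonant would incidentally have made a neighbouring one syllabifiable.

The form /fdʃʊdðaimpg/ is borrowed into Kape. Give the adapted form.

lʊkʃʊkðaimpigi

Substitution: /f/ → /l/, /d/ → /k/, giving /lkʃʊkðaimpg/.
The consonants /l/, /p/, /g/ cannot be parsed into a legal (C)(C)V(C) syllable (at most one coda consonant is licensed; onsets may contain at most 2 consonants).
Epenthesis after each stranded consonant: /l/ → /lʊ/, /p/ → /pi/, /g/ → /gi/.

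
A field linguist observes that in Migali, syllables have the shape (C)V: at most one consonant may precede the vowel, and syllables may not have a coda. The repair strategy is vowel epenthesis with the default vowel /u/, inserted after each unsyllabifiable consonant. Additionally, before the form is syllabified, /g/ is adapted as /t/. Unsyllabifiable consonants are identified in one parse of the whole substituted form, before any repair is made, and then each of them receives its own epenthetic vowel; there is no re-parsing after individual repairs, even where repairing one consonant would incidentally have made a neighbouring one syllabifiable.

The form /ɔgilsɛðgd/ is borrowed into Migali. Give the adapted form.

ɔtilusɛðutudu

Substitution: /g/ → /t/, giving /ɔtilsɛðtd/.
Under (C)V, the unsyllabifiable consonants are /l/, /ð/, /t/, /d/ (no codas are permitted; onsets are limited to one consonant).
Epenthesis after each stranded consonant: /l/ → /lu/, /ð/ → /ðu/, /t/ → /tu/, /d/ → /du/.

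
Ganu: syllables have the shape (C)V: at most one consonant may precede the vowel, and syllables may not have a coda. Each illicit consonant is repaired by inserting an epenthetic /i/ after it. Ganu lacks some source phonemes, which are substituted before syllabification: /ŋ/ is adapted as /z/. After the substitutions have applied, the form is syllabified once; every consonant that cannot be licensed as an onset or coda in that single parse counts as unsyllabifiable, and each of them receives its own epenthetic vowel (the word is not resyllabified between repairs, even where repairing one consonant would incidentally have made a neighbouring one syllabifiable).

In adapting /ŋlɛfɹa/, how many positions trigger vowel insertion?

After substitution the input is /zlɛfɹa/.
The unsyllabifiable consonants are /z/, /f/; each receives one epenthetic vowel.

2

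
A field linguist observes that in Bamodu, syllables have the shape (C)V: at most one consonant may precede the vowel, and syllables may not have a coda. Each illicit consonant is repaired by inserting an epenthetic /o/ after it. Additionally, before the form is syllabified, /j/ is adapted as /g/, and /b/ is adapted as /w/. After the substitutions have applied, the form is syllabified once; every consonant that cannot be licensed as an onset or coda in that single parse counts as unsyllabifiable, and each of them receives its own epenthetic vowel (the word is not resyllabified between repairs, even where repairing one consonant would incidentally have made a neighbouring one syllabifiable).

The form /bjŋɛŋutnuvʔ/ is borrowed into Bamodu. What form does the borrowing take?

wogoŋɛŋutonuvoʔo

Substitution: /b/ → /w/, /j/ → /g/, giving /wgŋɛŋutnuvʔ/.
The consonants /w/, /g/, /t/, /v/, /ʔ/ cannot be parsed into a legal (C)V syllable (no codas are permitted; onsets are limited to one consonant).
Epenthesis after each stranded consonant: /w/ → /wo/, /g/ → /go/, /t/ → /to/, /v/ → /vo/, /ʔ/ → /ʔo/.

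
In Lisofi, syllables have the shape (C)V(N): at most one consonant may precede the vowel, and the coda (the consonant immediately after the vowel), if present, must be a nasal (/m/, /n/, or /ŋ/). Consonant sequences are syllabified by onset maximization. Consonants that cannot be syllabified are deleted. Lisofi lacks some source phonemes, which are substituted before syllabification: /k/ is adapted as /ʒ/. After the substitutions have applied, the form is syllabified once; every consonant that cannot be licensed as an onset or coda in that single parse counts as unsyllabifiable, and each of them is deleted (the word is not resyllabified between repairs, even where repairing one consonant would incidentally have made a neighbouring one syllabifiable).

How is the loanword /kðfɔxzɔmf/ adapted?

Substitution: /k/ → /ʒ/, giving /ʒðfɔxzɔmf/.
Under (C)V(N), the unsyllabifiable consonants are /ʒ/, /ð/, /x/, /f/ (only a nasal (/m/, /n/, or /ŋ/) is licensed in coda position; onsets are limited to one consonant).
Deletion applies to /ʒ/, /ð/, /x/, /f/.

fɔzɔm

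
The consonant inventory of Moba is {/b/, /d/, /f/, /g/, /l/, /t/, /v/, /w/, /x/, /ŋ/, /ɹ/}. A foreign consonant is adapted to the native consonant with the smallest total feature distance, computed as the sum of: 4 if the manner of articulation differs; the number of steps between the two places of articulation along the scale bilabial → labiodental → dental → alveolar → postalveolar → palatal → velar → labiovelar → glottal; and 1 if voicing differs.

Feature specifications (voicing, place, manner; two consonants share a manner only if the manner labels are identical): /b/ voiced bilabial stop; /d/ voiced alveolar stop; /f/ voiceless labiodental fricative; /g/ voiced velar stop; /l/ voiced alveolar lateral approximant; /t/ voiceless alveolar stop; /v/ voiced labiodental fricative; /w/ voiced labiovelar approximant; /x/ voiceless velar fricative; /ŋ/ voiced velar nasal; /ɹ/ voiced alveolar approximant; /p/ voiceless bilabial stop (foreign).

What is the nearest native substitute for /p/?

/b/ is closest: same manner (stop), place distance 0 (bilabial→bilabial), voicing differs (+1); total 1. Next closest is /t/ at distance 3.

b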